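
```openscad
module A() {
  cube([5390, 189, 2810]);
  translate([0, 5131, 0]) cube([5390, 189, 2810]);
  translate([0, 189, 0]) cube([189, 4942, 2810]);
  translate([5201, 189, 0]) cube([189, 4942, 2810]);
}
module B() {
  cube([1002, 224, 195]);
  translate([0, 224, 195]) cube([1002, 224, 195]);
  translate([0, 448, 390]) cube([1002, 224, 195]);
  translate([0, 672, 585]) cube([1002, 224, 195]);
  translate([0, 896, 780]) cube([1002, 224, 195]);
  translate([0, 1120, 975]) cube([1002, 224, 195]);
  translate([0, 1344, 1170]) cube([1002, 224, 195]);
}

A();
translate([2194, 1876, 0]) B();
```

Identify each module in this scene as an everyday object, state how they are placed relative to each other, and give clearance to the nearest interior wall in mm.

Clearances: x = 2005, y = 1687; minimum 1687 mm.

A is a house frame. B is a staircase. The staircase sits inside the house frame, centred. The clearance to the nearest interior wall is 1687 mm.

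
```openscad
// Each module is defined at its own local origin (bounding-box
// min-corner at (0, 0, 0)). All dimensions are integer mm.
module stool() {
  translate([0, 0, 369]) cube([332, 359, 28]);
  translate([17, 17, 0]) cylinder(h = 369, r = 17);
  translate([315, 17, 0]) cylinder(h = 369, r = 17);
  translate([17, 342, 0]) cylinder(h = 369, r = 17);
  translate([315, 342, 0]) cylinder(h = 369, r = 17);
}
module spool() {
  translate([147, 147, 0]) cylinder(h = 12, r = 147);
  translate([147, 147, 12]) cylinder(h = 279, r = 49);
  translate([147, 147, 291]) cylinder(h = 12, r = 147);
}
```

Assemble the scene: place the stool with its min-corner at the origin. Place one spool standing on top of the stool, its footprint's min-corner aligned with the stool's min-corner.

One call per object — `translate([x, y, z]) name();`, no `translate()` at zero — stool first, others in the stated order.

stool();
translate([0, 0, 397]) spool();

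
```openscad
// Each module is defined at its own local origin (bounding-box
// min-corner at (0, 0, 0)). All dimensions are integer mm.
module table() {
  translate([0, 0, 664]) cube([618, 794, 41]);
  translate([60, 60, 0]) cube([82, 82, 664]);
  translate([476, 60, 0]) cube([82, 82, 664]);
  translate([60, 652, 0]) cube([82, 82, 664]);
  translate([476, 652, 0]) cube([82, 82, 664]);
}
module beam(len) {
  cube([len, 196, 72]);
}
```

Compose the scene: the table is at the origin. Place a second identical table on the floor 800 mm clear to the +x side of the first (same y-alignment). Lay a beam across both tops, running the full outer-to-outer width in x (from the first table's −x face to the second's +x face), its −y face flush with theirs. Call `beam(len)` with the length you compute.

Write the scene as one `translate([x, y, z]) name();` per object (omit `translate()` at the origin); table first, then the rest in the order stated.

table();
translate([1418, 0, 0]) table();
translate([0, 0, 705]) beam(2036);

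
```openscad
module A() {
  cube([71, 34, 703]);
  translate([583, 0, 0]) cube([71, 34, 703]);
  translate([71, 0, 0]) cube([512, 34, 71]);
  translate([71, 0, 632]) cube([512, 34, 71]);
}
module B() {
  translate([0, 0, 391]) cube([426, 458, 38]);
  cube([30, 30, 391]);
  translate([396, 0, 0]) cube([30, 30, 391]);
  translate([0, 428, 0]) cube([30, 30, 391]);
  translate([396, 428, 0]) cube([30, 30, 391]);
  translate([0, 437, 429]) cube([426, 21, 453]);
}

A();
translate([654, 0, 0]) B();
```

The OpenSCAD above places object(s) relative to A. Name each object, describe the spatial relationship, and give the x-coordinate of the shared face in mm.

A is a picture frame. B is a chair. The chair is against the picture frame's +x side, with their −y faces flush. The x-coordinate of the shared face is 654 mm.

The picture frame's +x face and the chair's −x face are both at x = 654 mm.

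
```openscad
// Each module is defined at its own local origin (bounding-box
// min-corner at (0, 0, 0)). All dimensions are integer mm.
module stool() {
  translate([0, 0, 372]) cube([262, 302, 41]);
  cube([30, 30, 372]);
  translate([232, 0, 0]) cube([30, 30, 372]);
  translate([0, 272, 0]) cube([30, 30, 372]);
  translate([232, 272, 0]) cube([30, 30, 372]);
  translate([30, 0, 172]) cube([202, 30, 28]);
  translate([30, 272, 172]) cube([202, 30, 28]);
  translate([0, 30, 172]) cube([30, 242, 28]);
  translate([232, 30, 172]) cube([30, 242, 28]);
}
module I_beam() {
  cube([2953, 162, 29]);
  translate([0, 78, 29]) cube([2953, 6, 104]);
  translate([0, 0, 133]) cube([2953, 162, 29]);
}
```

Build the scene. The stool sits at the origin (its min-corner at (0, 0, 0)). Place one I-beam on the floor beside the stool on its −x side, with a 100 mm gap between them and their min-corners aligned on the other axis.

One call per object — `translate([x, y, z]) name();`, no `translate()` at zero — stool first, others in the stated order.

stool();
translate([-3053, 0, 0]) I_beam();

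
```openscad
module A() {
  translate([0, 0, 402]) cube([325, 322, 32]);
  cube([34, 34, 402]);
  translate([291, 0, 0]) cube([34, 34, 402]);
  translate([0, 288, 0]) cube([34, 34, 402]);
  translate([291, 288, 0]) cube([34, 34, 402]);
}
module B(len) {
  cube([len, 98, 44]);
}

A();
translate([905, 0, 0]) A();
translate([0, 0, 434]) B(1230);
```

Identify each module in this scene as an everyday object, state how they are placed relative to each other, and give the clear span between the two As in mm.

Second stool starts at x = 905; first ends at x = 325; clear span = 905 − 325 = 580 mm.

A is a stool. B is a beam. A beam spans the tops of two stools. The clear span between the two stools is 580 mm.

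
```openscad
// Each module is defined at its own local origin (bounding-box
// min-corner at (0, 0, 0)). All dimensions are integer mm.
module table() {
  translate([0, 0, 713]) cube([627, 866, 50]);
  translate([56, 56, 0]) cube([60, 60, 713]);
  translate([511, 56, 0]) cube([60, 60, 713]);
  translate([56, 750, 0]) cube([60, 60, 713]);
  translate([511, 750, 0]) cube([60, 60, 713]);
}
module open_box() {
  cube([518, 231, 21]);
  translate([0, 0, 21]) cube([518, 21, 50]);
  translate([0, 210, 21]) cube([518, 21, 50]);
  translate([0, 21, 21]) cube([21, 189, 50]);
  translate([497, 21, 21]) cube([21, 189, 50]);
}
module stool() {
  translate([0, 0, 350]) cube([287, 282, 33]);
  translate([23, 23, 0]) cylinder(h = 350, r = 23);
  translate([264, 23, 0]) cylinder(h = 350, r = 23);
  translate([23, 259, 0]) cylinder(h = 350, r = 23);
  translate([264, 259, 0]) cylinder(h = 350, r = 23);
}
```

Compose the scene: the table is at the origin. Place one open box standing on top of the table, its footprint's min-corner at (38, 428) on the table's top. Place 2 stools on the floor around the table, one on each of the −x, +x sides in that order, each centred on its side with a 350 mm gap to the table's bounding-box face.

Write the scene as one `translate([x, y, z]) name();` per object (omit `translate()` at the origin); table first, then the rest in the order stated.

table();
translate([38, 428, 763]) open_box();
translate([-637, 292, 0]) stool();
translate([977, 292, 0]) stool();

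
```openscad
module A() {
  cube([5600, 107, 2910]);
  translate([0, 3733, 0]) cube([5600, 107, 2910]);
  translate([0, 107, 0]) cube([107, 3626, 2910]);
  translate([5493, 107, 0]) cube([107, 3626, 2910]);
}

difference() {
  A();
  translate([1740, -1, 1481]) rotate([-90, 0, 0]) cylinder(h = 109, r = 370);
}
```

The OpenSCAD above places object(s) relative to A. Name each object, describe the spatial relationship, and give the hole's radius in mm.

The subtracted cylinder has r = 370 mm.

A is a house frame. The house frame has a circular hole through its front wall. The hole's radius is 370 mm.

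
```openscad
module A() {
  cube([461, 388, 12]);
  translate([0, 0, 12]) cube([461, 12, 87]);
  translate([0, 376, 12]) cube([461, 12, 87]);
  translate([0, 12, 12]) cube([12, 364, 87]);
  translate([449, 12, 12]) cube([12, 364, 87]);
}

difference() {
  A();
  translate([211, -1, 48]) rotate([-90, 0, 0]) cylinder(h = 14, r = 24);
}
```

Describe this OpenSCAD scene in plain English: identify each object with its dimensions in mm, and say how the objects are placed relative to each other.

A is an open-topped rectangular box: outside dimensions 461×388×99 mm, with a uniform wall and base thickness of 12 mm. The base is a full 461×388 slab on the floor; four walls sit on top of the base. The front and back walls (the −y and +y sides) span the full width; the two side walls fit between them.

The open box has a circular hole of radius 24 mm through its front wall, centred at (x = 211, z = 48).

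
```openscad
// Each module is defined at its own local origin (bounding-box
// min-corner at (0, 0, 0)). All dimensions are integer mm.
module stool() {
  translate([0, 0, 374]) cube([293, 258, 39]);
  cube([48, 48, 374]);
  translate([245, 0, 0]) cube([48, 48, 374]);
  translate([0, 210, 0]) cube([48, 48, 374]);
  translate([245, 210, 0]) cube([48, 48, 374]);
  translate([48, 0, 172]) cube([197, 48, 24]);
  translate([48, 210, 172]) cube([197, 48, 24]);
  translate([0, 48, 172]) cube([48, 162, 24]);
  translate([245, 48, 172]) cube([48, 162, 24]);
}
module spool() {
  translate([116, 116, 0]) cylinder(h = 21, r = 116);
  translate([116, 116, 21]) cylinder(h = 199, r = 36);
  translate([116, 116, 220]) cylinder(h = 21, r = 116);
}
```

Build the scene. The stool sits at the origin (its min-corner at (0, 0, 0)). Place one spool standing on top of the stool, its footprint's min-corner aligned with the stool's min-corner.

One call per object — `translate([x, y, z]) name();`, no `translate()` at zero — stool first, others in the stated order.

stool();
translate([0, 0, 413]) spool();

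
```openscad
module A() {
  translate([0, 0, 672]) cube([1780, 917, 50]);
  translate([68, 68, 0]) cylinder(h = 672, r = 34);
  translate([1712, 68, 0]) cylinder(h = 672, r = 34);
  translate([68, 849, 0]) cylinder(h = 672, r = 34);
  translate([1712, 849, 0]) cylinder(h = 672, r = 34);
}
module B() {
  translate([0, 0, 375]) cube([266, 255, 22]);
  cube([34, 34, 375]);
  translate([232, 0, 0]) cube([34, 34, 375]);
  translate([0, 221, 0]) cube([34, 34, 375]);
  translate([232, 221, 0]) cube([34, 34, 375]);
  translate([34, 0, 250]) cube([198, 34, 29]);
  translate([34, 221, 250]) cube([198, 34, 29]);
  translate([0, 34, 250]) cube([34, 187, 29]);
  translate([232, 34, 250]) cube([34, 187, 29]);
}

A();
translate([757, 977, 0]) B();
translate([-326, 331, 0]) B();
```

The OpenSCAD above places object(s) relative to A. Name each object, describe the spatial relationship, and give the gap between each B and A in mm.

Each stool's nearest face is 60 mm from the table's bounding box.

A is a table. B is a stool. Two stools sit around the table at the +y, −x sides. The gap between each stool and the table is 60 mm.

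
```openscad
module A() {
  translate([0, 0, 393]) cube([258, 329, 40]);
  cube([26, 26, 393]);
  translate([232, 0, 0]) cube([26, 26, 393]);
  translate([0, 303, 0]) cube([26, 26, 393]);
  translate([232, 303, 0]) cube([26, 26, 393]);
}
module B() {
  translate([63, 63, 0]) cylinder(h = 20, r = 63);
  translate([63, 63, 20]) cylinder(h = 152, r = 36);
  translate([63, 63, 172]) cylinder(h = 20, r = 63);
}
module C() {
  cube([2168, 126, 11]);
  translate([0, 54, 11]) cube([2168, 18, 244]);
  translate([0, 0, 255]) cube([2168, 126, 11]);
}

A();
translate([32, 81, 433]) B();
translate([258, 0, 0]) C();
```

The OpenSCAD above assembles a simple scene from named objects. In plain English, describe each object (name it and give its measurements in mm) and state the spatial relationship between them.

A is a four-legged stool. The seat is 258×329 mm, 40 mm thick, top at z = 433 mm. It stands on four square legs, each 26×26 mm in cross-section, from z = 0 to the seat underside, each flush with a corner of the seat.

B is a spool: two coaxial disc flanges of radius 63 mm and thickness 20 mm, joined by a core cylinder of radius 36 mm and height 152 mm. The lower flange rests on z = 0 and the three cylinders share a vertical axis.

C is an I-beam lying along x, 2168 mm long. Overall section height 266 mm. Two flanges 126 mm wide (y) and 11 mm thick, one on the floor and one at the top; a web 18 mm thick runs between them, centred on the flange width.

The spool is on top of the stool. The I-beam is against the stool's +x side, with their −y faces flush.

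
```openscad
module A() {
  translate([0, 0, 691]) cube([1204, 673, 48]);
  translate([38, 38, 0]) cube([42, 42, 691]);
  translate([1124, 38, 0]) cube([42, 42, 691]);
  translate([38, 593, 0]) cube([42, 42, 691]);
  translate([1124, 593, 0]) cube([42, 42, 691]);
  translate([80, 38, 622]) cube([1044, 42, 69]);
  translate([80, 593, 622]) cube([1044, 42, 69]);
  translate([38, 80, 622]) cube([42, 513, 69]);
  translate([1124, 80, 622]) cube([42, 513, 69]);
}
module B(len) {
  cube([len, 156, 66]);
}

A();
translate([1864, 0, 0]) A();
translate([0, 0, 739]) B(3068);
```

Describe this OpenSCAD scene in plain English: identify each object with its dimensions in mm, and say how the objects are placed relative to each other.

A is a table with a 1204×673 mm rectangular top, 48 mm thick, top surface at z = 739 mm, supported by four 42×42 mm square legs, each inset 38 mm from the nearest pair of top edges, running from the floor. Four apron rails, 42 mm thick and 69 mm tall, run between adjacent legs with their top edges flush with the underside of the top and their outer faces flush with the legs' outer faces.

B is a rectangular beam 3068 mm long (x), 156 mm deep (y), 66 mm thick (z).

The beam spans the tops of two tables placed 660 mm apart, resting at z = 739 mm.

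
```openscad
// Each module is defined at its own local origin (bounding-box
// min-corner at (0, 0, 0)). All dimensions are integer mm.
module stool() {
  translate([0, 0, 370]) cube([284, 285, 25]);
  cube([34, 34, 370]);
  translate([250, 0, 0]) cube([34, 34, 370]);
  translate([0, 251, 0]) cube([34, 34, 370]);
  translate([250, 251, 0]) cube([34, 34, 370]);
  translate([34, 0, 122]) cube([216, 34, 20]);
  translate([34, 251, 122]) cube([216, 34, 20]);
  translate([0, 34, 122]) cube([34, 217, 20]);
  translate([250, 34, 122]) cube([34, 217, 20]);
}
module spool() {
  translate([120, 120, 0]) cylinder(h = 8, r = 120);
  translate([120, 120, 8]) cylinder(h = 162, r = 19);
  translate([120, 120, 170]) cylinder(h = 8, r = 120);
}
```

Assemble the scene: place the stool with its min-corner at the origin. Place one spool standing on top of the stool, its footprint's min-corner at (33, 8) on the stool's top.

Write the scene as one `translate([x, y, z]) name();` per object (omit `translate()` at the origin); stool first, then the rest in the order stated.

stool();
translate([33, 8, 395]) spool();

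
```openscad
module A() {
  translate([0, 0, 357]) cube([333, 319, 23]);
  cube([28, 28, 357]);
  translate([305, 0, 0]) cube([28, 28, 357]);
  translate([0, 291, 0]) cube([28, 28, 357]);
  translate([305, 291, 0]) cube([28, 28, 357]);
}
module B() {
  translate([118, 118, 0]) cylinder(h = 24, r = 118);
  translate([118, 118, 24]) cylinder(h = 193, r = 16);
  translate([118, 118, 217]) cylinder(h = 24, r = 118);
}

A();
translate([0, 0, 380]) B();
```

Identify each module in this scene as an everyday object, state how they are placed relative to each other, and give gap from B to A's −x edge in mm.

The spool's min-x is at 0; the stool's min-x is 0; gap = 0 mm.

A is a stool. B is a spool. The spool is on top of the stool. The gap from the spool to the stool's −x edge is 0 mm.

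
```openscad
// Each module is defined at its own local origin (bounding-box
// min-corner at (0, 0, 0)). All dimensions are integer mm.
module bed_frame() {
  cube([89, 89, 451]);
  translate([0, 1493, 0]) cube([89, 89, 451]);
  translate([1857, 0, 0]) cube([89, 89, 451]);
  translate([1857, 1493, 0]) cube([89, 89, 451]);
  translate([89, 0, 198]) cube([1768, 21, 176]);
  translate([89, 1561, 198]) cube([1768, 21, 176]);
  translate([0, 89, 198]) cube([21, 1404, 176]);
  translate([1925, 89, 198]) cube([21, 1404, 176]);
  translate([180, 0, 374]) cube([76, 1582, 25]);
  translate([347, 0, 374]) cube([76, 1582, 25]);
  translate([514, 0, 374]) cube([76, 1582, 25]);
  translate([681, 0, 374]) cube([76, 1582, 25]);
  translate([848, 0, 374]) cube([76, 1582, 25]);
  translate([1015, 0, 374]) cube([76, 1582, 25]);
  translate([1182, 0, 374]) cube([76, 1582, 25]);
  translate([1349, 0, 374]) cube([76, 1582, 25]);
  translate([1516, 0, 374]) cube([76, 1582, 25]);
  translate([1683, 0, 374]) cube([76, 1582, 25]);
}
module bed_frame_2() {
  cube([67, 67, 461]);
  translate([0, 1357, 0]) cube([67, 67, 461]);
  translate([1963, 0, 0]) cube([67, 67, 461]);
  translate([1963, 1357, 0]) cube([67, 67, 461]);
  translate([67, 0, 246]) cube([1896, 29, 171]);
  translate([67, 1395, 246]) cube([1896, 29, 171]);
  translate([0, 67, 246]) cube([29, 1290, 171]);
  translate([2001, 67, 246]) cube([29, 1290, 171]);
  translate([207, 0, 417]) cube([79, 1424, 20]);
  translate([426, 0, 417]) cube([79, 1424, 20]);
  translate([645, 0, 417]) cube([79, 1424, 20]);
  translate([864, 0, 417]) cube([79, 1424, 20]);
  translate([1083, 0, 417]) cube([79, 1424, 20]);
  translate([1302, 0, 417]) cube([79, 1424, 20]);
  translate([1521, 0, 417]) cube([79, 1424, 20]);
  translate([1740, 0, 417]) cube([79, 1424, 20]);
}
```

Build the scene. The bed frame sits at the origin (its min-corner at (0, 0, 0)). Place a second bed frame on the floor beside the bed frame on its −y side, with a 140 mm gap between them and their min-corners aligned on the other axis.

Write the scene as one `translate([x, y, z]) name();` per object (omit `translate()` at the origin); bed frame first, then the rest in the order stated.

bed_frame();
translate([0, -1564, 0]) bed_frame_2();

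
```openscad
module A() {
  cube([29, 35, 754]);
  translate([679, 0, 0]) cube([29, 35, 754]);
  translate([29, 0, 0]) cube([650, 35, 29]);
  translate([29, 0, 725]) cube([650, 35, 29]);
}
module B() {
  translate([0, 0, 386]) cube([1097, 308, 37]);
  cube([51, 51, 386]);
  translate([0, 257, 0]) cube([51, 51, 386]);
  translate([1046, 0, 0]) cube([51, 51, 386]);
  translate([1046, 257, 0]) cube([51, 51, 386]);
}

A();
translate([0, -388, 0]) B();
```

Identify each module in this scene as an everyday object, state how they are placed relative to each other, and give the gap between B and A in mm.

The bench's nearest face is 80 mm from the picture frame's −y face.

A is a picture frame. B is a bench. The bench is on the floor beside the picture frame on its −y side. The gap between the bench and the picture frame is 80 mm.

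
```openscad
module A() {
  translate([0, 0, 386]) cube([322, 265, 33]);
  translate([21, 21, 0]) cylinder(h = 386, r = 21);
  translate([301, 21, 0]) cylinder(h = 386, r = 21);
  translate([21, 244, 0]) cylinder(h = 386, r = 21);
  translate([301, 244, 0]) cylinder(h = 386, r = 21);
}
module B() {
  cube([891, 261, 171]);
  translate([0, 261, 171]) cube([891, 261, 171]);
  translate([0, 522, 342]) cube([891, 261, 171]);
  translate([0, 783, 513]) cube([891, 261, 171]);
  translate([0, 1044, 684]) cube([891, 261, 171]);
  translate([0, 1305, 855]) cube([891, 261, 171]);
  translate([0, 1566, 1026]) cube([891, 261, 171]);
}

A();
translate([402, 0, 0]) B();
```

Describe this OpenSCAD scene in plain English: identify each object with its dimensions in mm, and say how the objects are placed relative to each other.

A is a four-legged stool. The seat is a 322×265×33 mm slab whose top surface is at z = 419 mm; four round legs, each 42 mm in diameter, run from the floor (z = 0) to the underside of the seat, each leg's axis is inset half a diameter from the nearest pair of seat edges (so the leg's bounding box is flush with the corner).

B is a straight staircase of 7 solid steps. Each step is 891 mm wide (x), 261 mm deep (y, the going) and 171 mm tall (the rise). The first step rests on the floor; each subsequent step sits one going further in +y and one rise higher in +z, directly behind and above the previous step with no overlap.

The staircase is on the floor beside the stool on its +x side.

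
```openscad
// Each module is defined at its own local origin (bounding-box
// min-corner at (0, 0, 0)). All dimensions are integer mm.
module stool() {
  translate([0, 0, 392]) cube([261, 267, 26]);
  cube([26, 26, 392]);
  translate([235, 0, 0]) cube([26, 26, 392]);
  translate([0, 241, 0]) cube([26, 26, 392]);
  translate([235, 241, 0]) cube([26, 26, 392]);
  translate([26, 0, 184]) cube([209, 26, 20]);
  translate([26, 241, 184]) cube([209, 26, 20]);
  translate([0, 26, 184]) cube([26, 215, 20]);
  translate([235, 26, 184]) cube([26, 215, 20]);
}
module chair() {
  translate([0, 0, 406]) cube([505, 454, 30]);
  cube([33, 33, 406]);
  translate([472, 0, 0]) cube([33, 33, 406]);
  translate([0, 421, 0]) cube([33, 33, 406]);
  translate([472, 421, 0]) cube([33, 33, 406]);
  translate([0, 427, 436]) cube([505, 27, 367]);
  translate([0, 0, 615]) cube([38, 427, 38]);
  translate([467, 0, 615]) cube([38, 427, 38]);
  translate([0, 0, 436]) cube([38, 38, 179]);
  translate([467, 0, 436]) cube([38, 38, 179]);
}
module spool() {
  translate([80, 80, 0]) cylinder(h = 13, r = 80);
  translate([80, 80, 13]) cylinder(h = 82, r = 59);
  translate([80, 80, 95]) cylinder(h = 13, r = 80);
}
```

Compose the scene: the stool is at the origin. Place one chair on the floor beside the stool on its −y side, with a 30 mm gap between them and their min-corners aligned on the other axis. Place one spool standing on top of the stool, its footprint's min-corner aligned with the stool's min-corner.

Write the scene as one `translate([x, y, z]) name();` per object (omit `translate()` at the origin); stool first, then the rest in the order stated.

stool();
translate([0, -484, 0]) chair();
translate([0, 0, 418]) spool();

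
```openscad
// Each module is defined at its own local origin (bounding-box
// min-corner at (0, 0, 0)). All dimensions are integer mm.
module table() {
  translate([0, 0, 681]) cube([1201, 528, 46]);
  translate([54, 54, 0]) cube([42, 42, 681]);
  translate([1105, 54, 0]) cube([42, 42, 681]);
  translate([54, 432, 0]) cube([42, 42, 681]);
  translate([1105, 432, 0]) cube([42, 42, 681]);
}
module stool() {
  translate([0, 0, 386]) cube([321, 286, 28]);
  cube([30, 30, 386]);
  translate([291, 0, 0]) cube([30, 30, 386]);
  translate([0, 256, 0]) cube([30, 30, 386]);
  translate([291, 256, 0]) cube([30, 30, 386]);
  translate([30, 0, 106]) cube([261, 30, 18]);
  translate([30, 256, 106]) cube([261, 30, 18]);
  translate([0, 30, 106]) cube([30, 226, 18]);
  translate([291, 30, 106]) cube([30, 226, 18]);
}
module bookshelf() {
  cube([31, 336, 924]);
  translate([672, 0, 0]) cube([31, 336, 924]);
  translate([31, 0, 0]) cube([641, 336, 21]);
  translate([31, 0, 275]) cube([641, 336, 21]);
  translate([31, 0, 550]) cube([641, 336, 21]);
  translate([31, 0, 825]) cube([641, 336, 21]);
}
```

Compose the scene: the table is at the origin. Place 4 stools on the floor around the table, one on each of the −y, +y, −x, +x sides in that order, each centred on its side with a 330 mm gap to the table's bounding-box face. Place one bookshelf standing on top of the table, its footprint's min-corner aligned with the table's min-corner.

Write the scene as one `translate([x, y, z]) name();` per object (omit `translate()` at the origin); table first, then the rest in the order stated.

table();
translate([440, -616, 0]) stool();
translate([440, 858, 0]) stool();
translate([-651, 121, 0]) stool();
translate([1531, 121, 0]) stool();
translate([0, 0, 727]) bookshelf();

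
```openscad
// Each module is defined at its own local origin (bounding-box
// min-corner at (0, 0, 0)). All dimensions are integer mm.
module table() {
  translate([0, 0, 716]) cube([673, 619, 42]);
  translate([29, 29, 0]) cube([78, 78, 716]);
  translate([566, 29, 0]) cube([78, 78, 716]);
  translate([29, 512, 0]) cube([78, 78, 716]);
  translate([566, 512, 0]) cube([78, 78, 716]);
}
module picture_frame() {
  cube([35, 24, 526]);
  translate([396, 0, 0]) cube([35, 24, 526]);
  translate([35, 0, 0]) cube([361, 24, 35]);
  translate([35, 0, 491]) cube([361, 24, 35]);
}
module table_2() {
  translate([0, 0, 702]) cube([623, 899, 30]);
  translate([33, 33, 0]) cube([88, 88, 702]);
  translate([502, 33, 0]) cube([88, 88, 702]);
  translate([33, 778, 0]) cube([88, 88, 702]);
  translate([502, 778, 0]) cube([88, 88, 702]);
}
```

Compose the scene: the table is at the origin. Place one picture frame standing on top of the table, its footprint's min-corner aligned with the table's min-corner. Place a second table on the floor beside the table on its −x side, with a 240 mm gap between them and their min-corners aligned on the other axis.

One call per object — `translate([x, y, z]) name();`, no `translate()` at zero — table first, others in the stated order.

table();
translate([0, 0, 758]) picture_frame();
translate([-863, 0, 0]) table_2();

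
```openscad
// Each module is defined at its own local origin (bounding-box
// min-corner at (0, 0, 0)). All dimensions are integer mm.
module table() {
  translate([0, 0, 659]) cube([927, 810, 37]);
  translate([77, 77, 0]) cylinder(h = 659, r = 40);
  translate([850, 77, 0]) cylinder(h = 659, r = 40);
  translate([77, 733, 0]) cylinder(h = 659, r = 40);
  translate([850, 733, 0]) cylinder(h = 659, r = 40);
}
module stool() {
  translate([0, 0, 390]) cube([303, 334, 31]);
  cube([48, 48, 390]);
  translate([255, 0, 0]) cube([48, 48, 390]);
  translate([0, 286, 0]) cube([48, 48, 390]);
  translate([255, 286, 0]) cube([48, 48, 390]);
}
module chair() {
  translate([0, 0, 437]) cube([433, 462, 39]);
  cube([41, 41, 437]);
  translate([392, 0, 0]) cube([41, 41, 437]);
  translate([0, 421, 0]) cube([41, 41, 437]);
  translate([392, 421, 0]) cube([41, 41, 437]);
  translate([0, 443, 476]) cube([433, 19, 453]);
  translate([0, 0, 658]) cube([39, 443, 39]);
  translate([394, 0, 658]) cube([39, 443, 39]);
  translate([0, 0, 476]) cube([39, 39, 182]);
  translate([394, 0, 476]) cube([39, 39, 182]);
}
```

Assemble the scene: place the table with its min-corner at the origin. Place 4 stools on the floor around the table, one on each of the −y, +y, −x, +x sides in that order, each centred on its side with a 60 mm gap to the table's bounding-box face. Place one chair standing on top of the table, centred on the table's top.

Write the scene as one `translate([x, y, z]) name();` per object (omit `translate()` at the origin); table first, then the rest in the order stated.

table();
translate([312, -394, 0]) stool();
translate([312, 870, 0]) stool();
translate([-363, 238, 0]) stool();
translate([987, 238, 0]) stool();
translate([247, 174, 696]) chair();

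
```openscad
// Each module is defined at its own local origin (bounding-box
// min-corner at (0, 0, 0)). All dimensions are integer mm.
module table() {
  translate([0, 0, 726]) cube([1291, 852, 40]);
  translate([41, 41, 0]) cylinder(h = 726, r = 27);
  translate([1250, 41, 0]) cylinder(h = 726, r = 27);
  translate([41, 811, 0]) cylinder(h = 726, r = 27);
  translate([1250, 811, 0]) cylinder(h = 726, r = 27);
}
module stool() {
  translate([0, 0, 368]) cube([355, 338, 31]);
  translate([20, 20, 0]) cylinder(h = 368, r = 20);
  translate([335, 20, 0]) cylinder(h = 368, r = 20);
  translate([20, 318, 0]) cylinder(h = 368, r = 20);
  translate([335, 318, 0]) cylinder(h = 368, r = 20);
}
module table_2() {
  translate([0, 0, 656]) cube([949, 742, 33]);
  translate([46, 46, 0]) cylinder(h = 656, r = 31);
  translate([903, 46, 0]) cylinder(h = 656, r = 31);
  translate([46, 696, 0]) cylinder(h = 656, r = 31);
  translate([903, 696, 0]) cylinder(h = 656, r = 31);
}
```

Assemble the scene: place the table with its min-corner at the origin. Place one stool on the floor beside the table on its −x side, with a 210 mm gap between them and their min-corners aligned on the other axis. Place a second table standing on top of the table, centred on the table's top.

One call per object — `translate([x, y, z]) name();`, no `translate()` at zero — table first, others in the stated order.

table();
translate([-565, 0, 0]) stool();
translate([171, 55, 766]) table_2();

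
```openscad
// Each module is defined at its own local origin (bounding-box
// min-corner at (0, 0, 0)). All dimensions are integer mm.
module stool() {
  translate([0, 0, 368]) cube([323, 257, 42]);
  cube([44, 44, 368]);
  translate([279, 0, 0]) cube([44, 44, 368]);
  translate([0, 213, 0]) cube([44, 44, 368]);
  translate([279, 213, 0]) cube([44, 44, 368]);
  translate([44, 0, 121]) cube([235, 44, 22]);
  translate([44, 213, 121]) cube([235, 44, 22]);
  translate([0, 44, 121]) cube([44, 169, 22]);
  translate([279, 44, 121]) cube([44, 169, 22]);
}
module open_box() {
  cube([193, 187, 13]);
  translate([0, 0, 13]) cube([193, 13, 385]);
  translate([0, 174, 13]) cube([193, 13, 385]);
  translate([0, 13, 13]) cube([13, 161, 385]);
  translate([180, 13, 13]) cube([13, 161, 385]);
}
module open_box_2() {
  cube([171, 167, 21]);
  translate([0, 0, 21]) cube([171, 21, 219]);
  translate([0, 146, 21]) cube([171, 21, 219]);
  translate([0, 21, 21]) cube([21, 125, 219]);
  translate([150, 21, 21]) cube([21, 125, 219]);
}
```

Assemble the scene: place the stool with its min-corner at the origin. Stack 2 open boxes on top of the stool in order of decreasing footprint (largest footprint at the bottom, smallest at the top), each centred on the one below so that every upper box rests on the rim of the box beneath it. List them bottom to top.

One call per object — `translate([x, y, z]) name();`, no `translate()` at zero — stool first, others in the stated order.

stool();
translate([65, 35, 410]) open_box();
translate([76, 45, 808]) open_box_2();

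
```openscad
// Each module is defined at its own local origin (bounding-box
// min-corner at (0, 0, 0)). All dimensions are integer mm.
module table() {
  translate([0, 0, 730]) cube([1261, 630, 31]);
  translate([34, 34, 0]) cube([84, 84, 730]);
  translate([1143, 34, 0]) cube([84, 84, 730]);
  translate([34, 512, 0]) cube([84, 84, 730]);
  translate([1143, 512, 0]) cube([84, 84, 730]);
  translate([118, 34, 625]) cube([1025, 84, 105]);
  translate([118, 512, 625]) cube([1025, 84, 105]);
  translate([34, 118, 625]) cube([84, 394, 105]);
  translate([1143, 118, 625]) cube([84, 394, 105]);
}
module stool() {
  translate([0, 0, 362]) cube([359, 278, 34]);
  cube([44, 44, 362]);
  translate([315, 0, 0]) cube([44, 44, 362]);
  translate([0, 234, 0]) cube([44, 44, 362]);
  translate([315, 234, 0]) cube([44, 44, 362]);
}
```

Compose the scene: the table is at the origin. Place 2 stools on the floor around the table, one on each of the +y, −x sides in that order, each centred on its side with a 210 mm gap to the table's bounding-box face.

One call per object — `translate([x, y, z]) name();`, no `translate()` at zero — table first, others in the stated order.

table();
translate([451, 840, 0]) stool();
translate([-569, 176, 0]) stool();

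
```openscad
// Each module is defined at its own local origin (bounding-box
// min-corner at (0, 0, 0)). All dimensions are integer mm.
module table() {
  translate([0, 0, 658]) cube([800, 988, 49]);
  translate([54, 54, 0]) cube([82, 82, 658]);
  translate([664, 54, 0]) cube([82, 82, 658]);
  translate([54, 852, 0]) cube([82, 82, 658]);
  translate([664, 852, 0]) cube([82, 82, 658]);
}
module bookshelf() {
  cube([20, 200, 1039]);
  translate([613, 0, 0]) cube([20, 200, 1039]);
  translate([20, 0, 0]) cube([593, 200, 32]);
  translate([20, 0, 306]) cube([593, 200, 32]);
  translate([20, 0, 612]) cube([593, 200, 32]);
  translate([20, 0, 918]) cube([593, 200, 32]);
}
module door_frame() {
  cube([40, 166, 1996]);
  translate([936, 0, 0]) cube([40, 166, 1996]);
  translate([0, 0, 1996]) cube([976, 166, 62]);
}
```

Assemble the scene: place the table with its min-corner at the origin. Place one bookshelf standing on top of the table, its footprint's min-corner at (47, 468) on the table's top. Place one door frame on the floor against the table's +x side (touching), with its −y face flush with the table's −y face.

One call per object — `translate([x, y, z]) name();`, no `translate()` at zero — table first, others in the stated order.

table();
translate([47, 468, 707]) bookshelf();
translate([800, 0, 0]) door_frame();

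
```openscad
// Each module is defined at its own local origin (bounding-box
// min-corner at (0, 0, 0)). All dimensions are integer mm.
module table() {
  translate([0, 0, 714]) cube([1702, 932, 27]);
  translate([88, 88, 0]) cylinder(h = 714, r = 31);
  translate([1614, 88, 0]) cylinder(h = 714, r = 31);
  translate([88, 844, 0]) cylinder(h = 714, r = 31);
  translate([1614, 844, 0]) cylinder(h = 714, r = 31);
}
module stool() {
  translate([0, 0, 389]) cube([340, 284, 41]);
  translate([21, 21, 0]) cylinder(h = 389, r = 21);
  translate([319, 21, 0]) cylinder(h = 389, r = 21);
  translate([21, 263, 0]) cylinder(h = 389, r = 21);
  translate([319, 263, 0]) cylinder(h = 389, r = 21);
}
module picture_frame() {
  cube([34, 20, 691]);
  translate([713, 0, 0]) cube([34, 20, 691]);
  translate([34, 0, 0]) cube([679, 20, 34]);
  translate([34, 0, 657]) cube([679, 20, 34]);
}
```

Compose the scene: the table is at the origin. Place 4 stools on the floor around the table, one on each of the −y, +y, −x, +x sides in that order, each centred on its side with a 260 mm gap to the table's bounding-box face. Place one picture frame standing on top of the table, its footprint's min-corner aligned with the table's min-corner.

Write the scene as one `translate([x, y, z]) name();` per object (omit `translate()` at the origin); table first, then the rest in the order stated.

table();
translate([681, -544, 0]) stool();
translate([681, 1192, 0]) stool();
translate([-600, 324, 0]) stool();
translate([1962, 324, 0]) stool();
translate([0, 0, 741]) picture_frame();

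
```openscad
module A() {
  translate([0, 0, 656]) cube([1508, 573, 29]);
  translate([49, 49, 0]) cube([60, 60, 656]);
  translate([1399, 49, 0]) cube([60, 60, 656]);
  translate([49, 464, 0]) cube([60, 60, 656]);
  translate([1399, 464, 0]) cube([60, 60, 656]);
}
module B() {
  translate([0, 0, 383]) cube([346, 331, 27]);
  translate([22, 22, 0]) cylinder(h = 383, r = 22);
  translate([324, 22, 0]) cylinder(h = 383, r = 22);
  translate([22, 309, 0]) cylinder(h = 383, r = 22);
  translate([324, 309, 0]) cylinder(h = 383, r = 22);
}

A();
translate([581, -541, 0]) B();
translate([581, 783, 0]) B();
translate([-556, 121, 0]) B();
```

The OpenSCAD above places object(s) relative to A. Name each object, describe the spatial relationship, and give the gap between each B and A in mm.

A is a table. B is a stool. Three stools sit around the table at the −y, +y, −x sides. The gap between each stool and the table is 210 mm.

Each stool's nearest face is 210 mm from the table's bounding box.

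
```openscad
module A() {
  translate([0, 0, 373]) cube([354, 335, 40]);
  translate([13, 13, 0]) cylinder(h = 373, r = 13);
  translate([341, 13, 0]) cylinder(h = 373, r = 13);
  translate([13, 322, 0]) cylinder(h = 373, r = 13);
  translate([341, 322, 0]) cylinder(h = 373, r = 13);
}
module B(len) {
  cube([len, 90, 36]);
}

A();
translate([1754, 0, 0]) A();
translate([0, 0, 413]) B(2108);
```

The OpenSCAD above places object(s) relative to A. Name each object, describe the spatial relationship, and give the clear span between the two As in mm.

Second stool starts at x = 1754; first ends at x = 354; clear span = 1754 − 354 = 1400 mm.

A is a stool. B is a beam. A beam spans the tops of two stools. The clear span between the two stools is 1400 mm.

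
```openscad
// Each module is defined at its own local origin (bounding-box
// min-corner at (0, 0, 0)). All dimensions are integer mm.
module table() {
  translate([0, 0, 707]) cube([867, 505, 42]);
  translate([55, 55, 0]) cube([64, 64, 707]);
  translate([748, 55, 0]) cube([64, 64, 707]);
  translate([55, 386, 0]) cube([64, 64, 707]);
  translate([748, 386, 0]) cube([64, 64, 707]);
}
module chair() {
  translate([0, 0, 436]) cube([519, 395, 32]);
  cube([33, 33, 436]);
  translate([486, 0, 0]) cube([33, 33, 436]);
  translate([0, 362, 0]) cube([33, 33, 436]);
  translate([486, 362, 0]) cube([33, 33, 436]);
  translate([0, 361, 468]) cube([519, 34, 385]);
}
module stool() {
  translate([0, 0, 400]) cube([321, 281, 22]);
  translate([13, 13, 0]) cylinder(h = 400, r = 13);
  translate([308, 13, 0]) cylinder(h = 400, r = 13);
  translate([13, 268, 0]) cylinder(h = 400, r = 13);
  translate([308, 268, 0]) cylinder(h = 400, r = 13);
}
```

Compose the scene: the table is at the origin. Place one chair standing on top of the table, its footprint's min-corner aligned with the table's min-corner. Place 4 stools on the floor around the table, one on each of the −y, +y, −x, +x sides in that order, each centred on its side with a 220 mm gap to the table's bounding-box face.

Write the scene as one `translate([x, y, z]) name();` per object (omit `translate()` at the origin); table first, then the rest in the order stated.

table();
translate([0, 0, 749]) chair();
translate([273, -501, 0]) stool();
translate([273, 725, 0]) stool();
translate([-541, 112, 0]) stool();
translate([1087, 112, 0]) stool();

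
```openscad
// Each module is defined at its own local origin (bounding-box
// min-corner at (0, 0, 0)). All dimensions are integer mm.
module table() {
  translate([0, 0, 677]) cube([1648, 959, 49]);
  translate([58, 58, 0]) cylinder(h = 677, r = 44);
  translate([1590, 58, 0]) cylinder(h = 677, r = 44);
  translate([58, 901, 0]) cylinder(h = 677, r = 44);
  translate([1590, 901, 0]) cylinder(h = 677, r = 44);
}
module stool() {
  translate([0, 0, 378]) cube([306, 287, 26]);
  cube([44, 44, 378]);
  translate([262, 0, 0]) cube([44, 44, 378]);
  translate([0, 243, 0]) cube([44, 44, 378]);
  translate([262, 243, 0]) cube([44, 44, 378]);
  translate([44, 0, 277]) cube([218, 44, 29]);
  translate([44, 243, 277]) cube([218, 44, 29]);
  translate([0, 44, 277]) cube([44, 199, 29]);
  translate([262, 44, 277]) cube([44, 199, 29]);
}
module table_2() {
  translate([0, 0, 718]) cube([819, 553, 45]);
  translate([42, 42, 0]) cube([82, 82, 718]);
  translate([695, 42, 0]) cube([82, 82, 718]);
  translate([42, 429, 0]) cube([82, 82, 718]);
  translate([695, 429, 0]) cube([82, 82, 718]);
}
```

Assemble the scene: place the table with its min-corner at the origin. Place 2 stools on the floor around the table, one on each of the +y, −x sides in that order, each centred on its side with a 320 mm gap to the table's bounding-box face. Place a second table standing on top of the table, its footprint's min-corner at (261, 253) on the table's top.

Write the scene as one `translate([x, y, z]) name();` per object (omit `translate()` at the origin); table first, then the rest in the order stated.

table();
translate([671, 1279, 0]) stool();
translate([-626, 336, 0]) stool();
translate([261, 253, 726]) table_2();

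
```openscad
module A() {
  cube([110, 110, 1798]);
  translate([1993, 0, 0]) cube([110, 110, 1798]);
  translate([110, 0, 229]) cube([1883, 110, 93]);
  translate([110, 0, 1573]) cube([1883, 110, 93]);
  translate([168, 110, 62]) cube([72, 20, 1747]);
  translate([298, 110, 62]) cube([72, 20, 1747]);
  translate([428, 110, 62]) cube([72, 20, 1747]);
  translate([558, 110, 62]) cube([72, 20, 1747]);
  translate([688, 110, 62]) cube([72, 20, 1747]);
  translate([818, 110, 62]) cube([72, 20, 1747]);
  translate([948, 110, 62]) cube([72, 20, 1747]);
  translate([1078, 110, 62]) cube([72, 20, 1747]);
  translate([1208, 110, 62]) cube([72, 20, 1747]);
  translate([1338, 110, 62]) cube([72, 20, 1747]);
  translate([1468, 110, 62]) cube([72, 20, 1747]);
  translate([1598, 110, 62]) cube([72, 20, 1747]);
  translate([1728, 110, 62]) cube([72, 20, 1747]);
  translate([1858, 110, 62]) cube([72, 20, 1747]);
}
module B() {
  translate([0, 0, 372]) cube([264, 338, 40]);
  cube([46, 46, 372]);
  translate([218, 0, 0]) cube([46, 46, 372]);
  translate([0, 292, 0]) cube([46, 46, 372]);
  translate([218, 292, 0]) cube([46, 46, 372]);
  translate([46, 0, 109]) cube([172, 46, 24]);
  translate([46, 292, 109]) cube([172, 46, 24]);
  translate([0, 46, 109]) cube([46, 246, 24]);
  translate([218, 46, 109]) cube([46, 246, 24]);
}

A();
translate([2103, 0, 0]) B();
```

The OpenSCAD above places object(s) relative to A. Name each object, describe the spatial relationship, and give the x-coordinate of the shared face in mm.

A is a fence section. B is a stool. The stool is against the fence section's +x side, with their −y faces flush. The x-coordinate of the shared face is 2103 mm.

The fence section's +x face and the stool's −x face are both at x = 2103 mm.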